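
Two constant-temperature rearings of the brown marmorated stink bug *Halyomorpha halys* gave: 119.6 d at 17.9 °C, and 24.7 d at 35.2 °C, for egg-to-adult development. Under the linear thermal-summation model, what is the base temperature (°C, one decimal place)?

Equal thermal constants: D₁(T₁ − T_b) = D₂(T₂ − T_b).
119.6·(17.9 − T_b) = 24.7·(35.2 − T_b)
T_b = (119.6·17.9 − 24.7·35.2) / (119.6 − 24.7) = 1271.40 / 94.9 = 13.397 °C ≈ 13.4 °C.

13.4 °C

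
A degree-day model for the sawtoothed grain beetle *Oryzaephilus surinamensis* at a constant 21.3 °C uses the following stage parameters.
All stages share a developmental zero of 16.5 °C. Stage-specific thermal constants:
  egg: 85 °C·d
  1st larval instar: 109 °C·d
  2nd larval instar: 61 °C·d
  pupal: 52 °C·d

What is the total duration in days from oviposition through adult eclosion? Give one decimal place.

64.0 days

Daily accumulation at 21.3 °C = 21.3 − 16.5 = 4.8 DD/day.
Total K = 85 + 109 + 61 + 52 = 307 DD.
Total duration = 307 / 4.8 = 63.958 ≈ 64.0 days.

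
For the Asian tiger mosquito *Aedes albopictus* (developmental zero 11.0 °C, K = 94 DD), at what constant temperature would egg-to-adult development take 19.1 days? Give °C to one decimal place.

Required daily accumulation = 94 / 19.1 = 4.921 DD/day.
T = T_base + 4.921 = 11.0 + 4.921 = 15.921 ≈ 15.9 °C.

15.9 °C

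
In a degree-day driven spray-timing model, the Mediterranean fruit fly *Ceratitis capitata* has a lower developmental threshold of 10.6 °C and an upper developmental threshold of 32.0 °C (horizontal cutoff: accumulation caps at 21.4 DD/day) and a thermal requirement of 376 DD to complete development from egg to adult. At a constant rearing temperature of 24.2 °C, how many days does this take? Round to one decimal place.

27.6 days

Daily accumulation = 24.2 − 10.6 = 13.6 DD/day.
Duration = 376 / 13.6 = 27.647 ≈ 27.6 days.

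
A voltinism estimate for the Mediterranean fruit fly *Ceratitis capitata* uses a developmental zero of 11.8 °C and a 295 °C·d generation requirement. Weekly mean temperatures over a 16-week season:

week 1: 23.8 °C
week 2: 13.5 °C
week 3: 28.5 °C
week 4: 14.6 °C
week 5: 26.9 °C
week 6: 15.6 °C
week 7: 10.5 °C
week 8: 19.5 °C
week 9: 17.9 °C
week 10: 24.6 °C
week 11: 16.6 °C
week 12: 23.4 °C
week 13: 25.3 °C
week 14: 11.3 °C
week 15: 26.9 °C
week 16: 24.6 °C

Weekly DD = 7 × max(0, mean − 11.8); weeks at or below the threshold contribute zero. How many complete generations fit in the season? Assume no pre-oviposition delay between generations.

3 generations

Weekly DD (7 × max(0, T̄ − 11.8)): 84.0, 11.9, 116.9, 19.6, 105.7, 26.6, 0.0, 53.9, 42.7, 89.6, 33.6, 81.2, 94.5, 0.0, 105.7, 89.6.
Season total = 955.5 DD.
Complete generations = ⌊955.5 / 295⌋ = 3.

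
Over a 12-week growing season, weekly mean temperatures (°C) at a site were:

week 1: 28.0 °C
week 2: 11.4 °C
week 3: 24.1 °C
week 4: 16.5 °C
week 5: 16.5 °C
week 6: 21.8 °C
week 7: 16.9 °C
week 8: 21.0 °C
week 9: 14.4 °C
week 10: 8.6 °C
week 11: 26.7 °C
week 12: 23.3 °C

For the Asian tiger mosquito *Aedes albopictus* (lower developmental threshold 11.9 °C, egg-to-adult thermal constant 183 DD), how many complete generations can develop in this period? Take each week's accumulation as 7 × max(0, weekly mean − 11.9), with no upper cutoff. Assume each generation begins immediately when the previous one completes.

Weekly DD (7 × max(0, T̄ − 11.9)): 112.7, 0.0, 85.4, 32.2, 32.2, 69.3, 35.0, 63.7, 17.5, 0.0, 103.6, 79.8.
Season total = 631.4 DD.
Complete generations = ⌊631.4 / 183⌋ = 3.

3 generations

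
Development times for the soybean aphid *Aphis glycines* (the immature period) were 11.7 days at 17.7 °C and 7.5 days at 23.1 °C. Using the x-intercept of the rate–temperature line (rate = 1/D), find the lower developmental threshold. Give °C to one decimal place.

8.1 °C

Equal thermal constants: D₁(T₁ − T_b) = D₂(T₂ − T_b).
11.7·(17.7 − T_b) = 7.5·(23.1 − T_b)
T_b = (11.7·17.7 − 7.5·23.1) / (11.7 − 7.5) = 33.84 / 4.2 = 8.057 °C ≈ 8.1 °C.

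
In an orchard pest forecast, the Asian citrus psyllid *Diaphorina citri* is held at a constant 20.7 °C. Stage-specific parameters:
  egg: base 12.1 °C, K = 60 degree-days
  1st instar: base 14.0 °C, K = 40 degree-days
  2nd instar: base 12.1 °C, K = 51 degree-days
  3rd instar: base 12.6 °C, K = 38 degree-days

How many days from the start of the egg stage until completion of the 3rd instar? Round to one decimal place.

egg: 60 / (20.7 − 12.1) = 60 / 8.6 = 6.977 d.
1st instar: 40 / (20.7 − 14.0) = 40 / 6.7 = 5.970 d.
2nd instar: 51 / (20.7 − 12.1) = 51 / 8.6 = 5.930 d.
3rd instar: 38 / (20.7 − 12.6) = 38 / 8.1 = 4.691 d.
Sum = 23.568 ≈ 23.6 days.

23.6 days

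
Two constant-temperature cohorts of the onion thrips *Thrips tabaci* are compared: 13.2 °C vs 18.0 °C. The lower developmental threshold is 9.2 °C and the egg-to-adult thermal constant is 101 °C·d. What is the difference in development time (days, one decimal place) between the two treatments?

13.8 days

At 13.2 °C: 101 / (13.2 − 9.2) = 101 / 4.0 = 25.250 d.
At 18.0 °C: 101 / (18.0 − 9.2) = 101 / 8.8 = 11.477 d.
Difference = |25.250 − 11.477| = 13.773 ≈ 13.8 days.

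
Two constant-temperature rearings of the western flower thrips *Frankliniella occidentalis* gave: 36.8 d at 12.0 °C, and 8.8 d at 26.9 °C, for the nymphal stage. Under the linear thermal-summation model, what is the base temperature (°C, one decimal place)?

Equal thermal constants: D₁(T₁ − T_b) = D₂(T₂ − T_b).
36.8·(12.0 − T_b) = 8.8·(26.9 − T_b)
T_b = (36.8·12.0 − 8.8·26.9) / (36.8 − 8.8) = 204.88 / 28.0 = 7.317 °C ≈ 7.3 °C.

7.3 °C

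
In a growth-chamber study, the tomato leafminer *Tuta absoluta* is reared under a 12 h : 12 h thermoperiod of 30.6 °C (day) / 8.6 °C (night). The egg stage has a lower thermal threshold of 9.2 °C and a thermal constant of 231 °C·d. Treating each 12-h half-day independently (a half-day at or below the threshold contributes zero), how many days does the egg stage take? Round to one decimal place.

21.6 days

Day half: max(0, 30.6 − 9.2) × 0.5 = 21.4 × 0.5 = 10.70 DD.
Night half: max(0, 8.6 − 9.2) × 0.5 = 0.0 × 0.5 = 0.00 DD.
Per 24 h: 10.70 DD/day.
Duration = 231 / 10.70 = 21.589 ≈ 21.6 days.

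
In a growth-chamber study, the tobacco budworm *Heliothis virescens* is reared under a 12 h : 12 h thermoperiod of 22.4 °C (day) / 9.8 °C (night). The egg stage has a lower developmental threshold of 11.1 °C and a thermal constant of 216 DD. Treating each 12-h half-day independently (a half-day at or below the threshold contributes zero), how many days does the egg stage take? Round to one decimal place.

Day half: max(0, 22.4 − 11.1) × 0.5 = 11.3 × 0.5 = 5.65 DD.
Night half: max(0, 9.8 − 11.1) × 0.5 = 0.0 × 0.5 = 0.00 DD.
Per 24 h: 5.65 DD/day.
Duration = 216 / 5.65 = 38.230 ≈ 38.2 days.

38.2 days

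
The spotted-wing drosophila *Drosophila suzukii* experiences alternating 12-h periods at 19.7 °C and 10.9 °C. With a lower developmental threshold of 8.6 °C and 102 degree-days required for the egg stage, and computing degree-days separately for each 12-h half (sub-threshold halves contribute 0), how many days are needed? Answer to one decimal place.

Day half: max(0, 19.7 − 8.6) × 0.5 = 11.1 × 0.5 = 5.55 DD.
Night half: max(0, 10.9 − 8.6) × 0.5 = 2.3 × 0.5 = 1.15 DD.
Per 24 h: 6.70 DD/day.
Duration = 102 / 6.70 = 15.224 ≈ 15.2 days.

15.2 days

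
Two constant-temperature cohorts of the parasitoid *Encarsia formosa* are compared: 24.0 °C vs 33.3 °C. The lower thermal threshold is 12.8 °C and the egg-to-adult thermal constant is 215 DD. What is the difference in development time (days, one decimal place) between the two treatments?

8.7 days

At 24.0 °C: 215 / (24.0 − 12.8) = 215 / 11.2 = 19.196 d.
At 33.3 °C: 215 / (33.3 − 12.8) = 215 / 20.5 = 10.488 d.
Difference = |19.196 − 10.488| = 8.709 ≈ 8.7 days.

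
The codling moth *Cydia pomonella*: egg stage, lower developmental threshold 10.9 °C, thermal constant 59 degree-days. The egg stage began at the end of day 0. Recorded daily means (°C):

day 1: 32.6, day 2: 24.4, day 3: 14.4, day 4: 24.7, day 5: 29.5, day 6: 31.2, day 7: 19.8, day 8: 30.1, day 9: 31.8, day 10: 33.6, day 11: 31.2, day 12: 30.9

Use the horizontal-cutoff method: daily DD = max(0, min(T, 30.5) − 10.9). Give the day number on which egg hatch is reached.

day 5

Daily DD above 10.9 °C (capped at 19.6): 19.6, 13.5, 3.5, 13.8, 18.6, 19.6, 8.9, 19.2, 19.6, 19.6, 19.6, 19.6.
Cumulative: 19.6, 33.1, 36.6, 50.4, 69.0, 88.6, 97.5, 116.7, 136.3, 155.9, 175.5, 195.1.
The total first reaches 59 DD on day 5.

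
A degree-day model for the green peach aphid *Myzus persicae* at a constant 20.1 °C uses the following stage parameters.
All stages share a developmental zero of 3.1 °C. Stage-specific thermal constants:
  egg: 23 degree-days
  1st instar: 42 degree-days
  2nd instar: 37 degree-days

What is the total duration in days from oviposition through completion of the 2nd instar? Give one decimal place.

Daily accumulation at 20.1 °C = 20.1 − 3.1 = 17.0 DD/day.
Total K = 23 + 42 + 37 = 102 DD.
Total duration = 102 / 17.0 = 6.000 ≈ 6.0 days.

6.0 days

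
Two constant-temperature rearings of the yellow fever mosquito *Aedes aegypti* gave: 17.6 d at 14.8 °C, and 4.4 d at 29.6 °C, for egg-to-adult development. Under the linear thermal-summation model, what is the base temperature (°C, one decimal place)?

9.9 °C

Linear rate model ⇒ the product D·(T − T_b) is constant across temperatures.
17.6·(14.8 − T_b) = 4.4·(29.6 − T_b)
T_b = (17.6·14.8 − 4.4·29.6) / (17.6 − 4.4) = 130.24 / 13.2 = 9.867 °C ≈ 9.9 °C.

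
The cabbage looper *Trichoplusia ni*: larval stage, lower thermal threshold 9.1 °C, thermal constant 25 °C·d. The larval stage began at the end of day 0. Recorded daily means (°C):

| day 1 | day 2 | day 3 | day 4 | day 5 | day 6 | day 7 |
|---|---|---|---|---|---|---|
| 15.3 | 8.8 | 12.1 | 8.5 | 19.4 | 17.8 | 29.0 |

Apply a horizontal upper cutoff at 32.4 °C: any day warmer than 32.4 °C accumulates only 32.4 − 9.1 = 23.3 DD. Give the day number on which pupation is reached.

day 6

Daily DD above 9.1 °C (capped at 23.3): 6.2, 0.0, 3.0, 0.0, 10.3, 8.7, 19.9.
Cumulative: 6.2, 6.2, 9.2, 9.2, 19.5, 28.2, 48.1.
The total first reaches 25 DD on day 6.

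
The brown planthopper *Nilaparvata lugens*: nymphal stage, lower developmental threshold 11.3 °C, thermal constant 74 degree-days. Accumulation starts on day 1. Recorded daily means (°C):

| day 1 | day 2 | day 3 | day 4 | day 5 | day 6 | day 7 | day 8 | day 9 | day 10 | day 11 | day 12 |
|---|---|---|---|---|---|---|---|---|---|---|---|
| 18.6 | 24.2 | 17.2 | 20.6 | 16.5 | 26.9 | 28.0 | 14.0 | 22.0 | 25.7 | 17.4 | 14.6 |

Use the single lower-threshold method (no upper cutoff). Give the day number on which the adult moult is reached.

Daily DD above 11.3 °C: 7.3, 12.9, 5.9, 9.3, 5.2, 15.6, 16.7, 2.7, 10.7, 14.4, 6.1, 3.3.
Cumulative: 7.3, 20.2, 26.1, 35.4, 40.6, 56.2, 72.9, 75.6, 86.3, 100.7, 106.8, 110.1.
The total first reaches 74 DD on day 8.

day 8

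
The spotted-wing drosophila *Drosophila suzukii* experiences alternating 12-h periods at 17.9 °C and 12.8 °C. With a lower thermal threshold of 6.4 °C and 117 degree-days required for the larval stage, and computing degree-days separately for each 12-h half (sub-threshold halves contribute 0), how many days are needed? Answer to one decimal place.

Day half: max(0, 17.9 − 6.4) × 0.5 = 11.5 × 0.5 = 5.75 DD.
Night half: max(0, 12.8 − 6.4) × 0.5 = 6.4 × 0.5 = 3.20 DD.
Per 24 h: 8.95 DD/day.
Duration = 117 / 8.95 = 13.073 ≈ 13.1 days.

13.1 days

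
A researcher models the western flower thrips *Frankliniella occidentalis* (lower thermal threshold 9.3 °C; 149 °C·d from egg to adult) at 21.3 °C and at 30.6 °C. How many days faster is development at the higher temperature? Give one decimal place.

5.4 days

At 21.3 °C: 149 / (21.3 − 9.3) = 149 / 12.0 = 12.417 d.
At 30.6 °C: 149 / (30.6 − 9.3) = 149 / 21.3 = 6.995 d.
Difference = |12.417 − 6.995| = 5.421 ≈ 5.4 days.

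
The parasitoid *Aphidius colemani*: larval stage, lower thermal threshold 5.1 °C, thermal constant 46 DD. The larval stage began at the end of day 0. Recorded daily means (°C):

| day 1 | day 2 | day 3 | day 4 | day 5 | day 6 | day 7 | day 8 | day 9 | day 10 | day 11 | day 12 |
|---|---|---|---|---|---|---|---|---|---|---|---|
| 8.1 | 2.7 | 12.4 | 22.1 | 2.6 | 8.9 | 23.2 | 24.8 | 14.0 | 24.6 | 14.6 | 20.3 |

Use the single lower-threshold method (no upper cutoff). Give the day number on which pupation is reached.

Daily DD above 5.1 °C: 3.0, 0.0, 7.3, 17.0, 0.0, 3.8, 18.1, 19.7, 8.9, 19.5, 9.5, 15.2.
Cumulative: 3.0, 3.0, 10.3, 27.3, 27.3, 31.1, 49.2, 68.9, 77.8, 97.3, 106.8, 122.0.
The total first reaches 46 DD on day 7.

day 7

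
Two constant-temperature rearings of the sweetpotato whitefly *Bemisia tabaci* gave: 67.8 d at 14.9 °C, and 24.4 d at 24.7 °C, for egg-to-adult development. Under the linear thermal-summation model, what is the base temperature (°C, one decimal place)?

9.4 °C

Linear rate model ⇒ the product D·(T − T_b) is constant across temperatures.
67.8·(14.9 − T_b) = 24.4·(24.7 − T_b)
T_b = (67.8·14.9 − 24.4·24.7) / (67.8 − 24.4) = 407.54 / 43.4 = 9.390 °C ≈ 9.4 °C.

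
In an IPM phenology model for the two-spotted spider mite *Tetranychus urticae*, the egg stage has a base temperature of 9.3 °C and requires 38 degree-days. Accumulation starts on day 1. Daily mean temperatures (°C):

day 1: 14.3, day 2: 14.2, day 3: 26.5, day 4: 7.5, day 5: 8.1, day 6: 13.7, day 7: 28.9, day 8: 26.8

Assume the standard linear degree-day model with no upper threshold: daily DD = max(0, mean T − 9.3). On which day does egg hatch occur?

Daily DD above 9.3 °C: 5.0, 4.9, 17.2, 0.0, 0.0, 4.4, 19.6, 17.5.
Cumulative: 5.0, 9.9, 27.1, 27.1, 27.1, 31.5, 51.1, 68.6.
The total first reaches 38 DD on day 7.

day 7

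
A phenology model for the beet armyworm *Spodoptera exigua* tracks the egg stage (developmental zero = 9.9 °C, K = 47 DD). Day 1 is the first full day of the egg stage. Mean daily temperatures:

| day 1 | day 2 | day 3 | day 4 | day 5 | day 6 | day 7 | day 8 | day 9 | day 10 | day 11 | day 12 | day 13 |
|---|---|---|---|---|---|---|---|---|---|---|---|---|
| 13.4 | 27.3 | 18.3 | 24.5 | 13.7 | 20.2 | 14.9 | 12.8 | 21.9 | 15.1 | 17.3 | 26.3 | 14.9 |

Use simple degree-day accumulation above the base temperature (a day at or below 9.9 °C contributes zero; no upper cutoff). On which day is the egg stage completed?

day 5

Daily DD above 9.9 °C: 3.5, 17.4, 8.4, 14.6, 3.8, 10.3, 5.0, 2.9, 12.0, 5.2, 7.4, 16.4, 5.0.
Cumulative: 3.5, 20.9, 29.3, 43.9, 47.7, 58.0, 63.0, 65.9, 77.9, 83.1, 90.5, 106.9, 111.9.
The total first reaches 47 DD on day 5.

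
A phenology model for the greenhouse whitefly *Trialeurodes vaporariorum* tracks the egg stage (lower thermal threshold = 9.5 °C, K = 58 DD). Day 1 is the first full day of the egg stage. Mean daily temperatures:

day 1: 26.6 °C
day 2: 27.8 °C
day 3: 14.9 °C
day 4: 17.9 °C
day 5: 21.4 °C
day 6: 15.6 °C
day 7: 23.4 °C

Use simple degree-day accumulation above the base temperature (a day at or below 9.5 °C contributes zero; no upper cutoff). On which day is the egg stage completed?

Daily DD above 9.5 °C: 17.1, 18.3, 5.4, 8.4, 11.9, 6.1, 13.9.
Cumulative: 17.1, 35.4, 40.8, 49.2, 61.1, 67.2, 81.1.
The total first reaches 58 DD on day 5.

day 5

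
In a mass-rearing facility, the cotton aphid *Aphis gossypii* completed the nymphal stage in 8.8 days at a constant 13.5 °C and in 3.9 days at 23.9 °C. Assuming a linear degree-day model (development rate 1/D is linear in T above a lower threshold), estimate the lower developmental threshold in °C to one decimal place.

Equal thermal constants: D₁(T₁ − T_b) = D₂(T₂ − T_b).
8.8·(13.5 − T_b) = 3.9·(23.9 − T_b)
T_b = (8.8·13.5 − 3.9·23.9) / (8.8 − 3.9) = 25.59 / 4.9 = 5.222 °C ≈ 5.2 °C.

5.2 °C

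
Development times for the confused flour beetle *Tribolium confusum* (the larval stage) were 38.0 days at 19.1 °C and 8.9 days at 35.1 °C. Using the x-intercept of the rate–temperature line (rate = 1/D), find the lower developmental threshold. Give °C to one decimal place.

Under the model K = D·(T − T_b), so D₁·(T₁ − T_b) = D₂·(T₂ − T_b).
38.0·(19.1 − T_b) = 8.9·(35.1 − T_b)
T_b = (38.0·19.1 − 8.9·35.1) / (38.0 − 8.9) = 413.41 / 29.1 = 14.207 °C ≈ 14.2 °C.

14.2 °C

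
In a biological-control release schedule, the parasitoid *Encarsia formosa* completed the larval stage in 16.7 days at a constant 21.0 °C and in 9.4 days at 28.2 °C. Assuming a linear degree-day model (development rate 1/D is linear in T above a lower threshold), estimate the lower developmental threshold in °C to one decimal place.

Equal thermal constants: D₁(T₁ − T_b) = D₂(T₂ − T_b).
16.7·(21.0 − T_b) = 9.4·(28.2 − T_b)
T_b = (16.7·21.0 − 9.4·28.2) / (16.7 − 9.4) = 85.62 / 7.3 = 11.729 °C ≈ 11.7 °C.

11.7 °C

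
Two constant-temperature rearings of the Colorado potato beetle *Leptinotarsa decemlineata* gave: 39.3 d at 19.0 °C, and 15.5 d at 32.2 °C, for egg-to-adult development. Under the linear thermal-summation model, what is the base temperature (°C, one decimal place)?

10.4 °C

Under the model K = D·(T − T_b), so D₁·(T₁ − T_b) = D₂·(T₂ − T_b).
39.3·(19.0 − T_b) = 15.5·(32.2 − T_b)
T_b = (39.3·19.0 − 15.5·32.2) / (39.3 − 15.5) = 247.60 / 23.8 = 10.403 °C ≈ 10.4 °C.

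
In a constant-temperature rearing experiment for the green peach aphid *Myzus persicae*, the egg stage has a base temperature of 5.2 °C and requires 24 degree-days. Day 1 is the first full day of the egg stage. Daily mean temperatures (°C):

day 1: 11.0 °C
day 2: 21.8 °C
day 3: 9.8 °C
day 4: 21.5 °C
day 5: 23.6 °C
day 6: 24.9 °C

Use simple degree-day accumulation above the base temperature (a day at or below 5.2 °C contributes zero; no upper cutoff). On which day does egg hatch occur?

Daily DD above 5.2 °C: 5.8, 16.6, 4.6, 16.3, 18.4, 19.7.
Cumulative: 5.8, 22.4, 27.0, 43.3, 61.7, 81.4.
The total first reaches 24 DD on day 3.

day 3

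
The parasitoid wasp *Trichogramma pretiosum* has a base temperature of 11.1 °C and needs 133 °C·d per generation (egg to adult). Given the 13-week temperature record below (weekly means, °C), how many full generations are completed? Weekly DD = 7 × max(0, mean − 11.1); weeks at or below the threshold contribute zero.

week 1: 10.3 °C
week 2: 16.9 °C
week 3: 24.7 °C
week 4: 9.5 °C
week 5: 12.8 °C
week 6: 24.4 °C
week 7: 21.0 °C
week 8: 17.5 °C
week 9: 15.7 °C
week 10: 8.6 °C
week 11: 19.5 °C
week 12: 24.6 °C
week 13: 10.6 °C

Weekly DD (7 × max(0, T̄ − 11.1)): 0.0, 40.6, 95.2, 0.0, 11.9, 93.1, 69.3, 44.8, 32.2, 0.0, 58.8, 94.5, 0.0.
Season total = 540.4 DD.
Complete generations = ⌊540.4 / 133⌋ = 4.

4 generations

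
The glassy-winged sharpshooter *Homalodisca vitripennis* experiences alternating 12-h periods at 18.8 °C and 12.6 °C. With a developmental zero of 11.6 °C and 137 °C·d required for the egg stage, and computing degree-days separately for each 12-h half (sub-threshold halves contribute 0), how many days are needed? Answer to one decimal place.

33.4 days

Day half: max(0, 18.8 − 11.6) × 0.5 = 7.2 × 0.5 = 3.60 DD.
Night half: max(0, 12.6 − 11.6) × 0.5 = 1.0 × 0.5 = 0.50 DD.
Per 24 h: 4.10 DD/day.
Duration = 137 / 4.10 = 33.415 ≈ 33.4 days.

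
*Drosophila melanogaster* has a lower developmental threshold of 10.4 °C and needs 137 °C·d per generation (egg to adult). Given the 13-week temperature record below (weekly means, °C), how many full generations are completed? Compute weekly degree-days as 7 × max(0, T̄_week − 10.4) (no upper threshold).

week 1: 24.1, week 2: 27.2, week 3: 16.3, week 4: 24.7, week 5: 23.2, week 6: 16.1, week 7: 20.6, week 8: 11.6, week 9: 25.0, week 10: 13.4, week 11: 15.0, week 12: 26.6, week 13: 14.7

Weekly DD (7 × max(0, T̄ − 10.4)): 95.9, 117.6, 41.3, 100.1, 89.6, 39.9, 71.4, 8.4, 102.2, 21.0, 32.2, 113.4, 30.1.
Season total = 863.1 DD.
Complete generations = ⌊863.1 / 137⌋ = 6.

6 generations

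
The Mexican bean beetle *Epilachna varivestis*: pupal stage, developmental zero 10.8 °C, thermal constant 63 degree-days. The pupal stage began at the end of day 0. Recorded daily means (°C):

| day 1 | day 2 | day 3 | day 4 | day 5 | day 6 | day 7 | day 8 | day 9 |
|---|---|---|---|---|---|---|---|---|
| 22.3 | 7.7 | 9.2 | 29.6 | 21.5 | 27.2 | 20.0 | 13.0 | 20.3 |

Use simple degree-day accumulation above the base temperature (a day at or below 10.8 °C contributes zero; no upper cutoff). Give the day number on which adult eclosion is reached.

Daily DD above 10.8 °C: 11.5, 0.0, 0.0, 18.8, 10.7, 16.4, 9.2, 2.2, 9.5.
Cumulative: 11.5, 11.5, 11.5, 30.3, 41.0, 57.4, 66.6, 68.8, 78.3.
The total first reaches 63 DD on day 7.

day 7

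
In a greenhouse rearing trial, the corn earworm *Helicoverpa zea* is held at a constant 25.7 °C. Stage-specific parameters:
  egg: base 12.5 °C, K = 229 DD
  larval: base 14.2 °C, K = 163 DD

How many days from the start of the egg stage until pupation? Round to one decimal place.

31.5 days

egg: 229 / (25.7 − 12.5) = 229 / 13.2 = 17.348 d.
larval: 163 / (25.7 − 14.2) = 163 / 11.5 = 14.174 d.
Sum = 31.522 ≈ 31.5 days.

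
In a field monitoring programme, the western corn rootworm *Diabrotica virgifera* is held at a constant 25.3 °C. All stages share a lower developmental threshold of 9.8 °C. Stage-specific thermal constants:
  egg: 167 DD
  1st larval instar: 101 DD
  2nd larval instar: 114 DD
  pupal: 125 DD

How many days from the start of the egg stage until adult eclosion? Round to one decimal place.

Daily accumulation at 25.3 °C = 25.3 − 9.8 = 15.5 DD/day.
Total K = 167 + 101 + 114 + 125 = 507 DD.
Total duration = 507 / 15.5 = 32.710 ≈ 32.7 days.

32.7 days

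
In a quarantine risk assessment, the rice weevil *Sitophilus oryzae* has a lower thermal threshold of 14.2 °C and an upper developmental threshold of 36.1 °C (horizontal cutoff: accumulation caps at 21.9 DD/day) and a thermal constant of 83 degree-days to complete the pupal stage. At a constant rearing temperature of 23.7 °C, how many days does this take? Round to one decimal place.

8.7 days

Daily accumulation = 23.7 − 14.2 = 9.5 DD/day.
Duration = 83 / 9.5 = 8.737 ≈ 8.7 days.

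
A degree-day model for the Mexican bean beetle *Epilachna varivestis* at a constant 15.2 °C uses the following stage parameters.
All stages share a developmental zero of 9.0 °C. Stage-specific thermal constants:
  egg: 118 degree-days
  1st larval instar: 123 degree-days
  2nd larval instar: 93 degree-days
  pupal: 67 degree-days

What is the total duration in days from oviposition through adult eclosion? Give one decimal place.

Daily accumulation at 15.2 °C = 15.2 − 9.0 = 6.2 DD/day.
Total K = 118 + 123 + 93 + 67 = 401 DD.
Total duration = 401 / 6.2 = 64.677 ≈ 64.7 days.

64.7 days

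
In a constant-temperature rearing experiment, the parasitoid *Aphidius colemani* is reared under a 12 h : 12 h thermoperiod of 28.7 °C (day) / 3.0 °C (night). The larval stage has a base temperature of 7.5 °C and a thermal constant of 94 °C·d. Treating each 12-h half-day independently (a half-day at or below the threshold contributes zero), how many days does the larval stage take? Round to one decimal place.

8.9 days

Day half: max(0, 28.7 − 7.5) × 0.5 = 21.2 × 0.5 = 10.60 DD.
Night half: max(0, 3.0 − 7.5) × 0.5 = 0.0 × 0.5 = 0.00 DD.
Per 24 h: 10.60 DD/day.
Duration = 94 / 10.60 = 8.868 ≈ 8.9 days.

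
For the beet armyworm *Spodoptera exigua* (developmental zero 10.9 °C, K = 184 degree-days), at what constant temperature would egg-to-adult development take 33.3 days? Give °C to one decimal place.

Required daily accumulation = 184 / 33.3 = 5.526 DD/day.
T = T_base + 5.526 = 10.9 + 5.526 = 16.426 ≈ 16.4 °C.

16.4 °C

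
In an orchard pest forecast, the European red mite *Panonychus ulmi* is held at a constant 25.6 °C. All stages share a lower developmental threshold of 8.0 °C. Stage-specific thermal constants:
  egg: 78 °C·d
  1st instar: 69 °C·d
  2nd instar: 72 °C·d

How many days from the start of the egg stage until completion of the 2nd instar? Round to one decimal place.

Daily accumulation at 25.6 °C = 25.6 − 8.0 = 17.6 DD/day.
Total K = 78 + 69 + 72 = 219 DD.
Total duration = 219 / 17.6 = 12.443 ≈ 12.4 days.

12.4 days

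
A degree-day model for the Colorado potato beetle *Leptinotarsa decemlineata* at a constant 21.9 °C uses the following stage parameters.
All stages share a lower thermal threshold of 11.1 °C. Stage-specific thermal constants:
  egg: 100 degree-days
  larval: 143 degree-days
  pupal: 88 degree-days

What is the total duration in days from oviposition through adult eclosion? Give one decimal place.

30.6 days

Daily accumulation at 21.9 °C = 21.9 − 11.1 = 10.8 DD/day.
Total K = 100 + 143 + 88 = 331 DD.
Total duration = 331 / 10.8 = 30.648 ≈ 30.6 days.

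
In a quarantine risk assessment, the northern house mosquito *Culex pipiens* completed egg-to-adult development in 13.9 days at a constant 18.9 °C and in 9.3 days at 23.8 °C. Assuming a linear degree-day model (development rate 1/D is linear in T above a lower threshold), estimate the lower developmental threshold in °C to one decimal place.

Linear rate model ⇒ the product D·(T − T_b) is constant across temperatures.
13.9·(18.9 − T_b) = 9.3·(23.8 − T_b)
T_b = (13.9·18.9 − 9.3·23.8) / (13.9 − 9.3) = 41.37 / 4.6 = 8.993 °C ≈ 9.0 °C.

9.0 °C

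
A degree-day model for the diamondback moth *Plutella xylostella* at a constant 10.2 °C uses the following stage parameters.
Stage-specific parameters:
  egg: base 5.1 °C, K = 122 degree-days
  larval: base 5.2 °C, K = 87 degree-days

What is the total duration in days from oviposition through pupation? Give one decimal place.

egg: 122 / (10.2 − 5.1) = 122 / 5.1 = 23.922 d.
larval: 87 / (10.2 − 5.2) = 87 / 5.0 = 17.400 d.
Sum = 41.322 ≈ 41.3 days.

41.3 days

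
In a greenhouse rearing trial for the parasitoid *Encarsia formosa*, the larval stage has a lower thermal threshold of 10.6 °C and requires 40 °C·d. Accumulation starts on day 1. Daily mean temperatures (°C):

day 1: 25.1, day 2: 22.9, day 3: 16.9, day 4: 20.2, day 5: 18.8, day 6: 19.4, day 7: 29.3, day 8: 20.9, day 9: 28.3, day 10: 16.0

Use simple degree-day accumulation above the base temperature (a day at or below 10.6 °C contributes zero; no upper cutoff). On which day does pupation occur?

Daily DD above 10.6 °C: 14.5, 12.3, 6.3, 9.6, 8.2, 8.8, 18.7, 10.3, 17.7, 5.4.
Cumulative: 14.5, 26.8, 33.1, 42.7, 50.9, 59.7, 78.4, 88.7, 106.4, 111.8.
The total first reaches 40 DD on day 4.

day 4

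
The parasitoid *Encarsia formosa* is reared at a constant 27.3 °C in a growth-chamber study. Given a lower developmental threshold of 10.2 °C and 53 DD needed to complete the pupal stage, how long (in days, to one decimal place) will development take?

Daily accumulation = 27.3 − 10.2 = 17.1 DD/day.
Duration = 53 / 17.1 = 3.099 ≈ 3.1 days.

3.1 days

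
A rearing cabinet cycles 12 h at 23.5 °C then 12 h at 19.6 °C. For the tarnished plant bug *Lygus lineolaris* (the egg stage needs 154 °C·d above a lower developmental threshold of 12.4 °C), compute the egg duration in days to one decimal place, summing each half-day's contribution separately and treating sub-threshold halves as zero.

Day half: max(0, 23.5 − 12.4) × 0.5 = 11.1 × 0.5 = 5.55 DD.
Night half: max(0, 19.6 − 12.4) × 0.5 = 7.2 × 0.5 = 3.60 DD.
Per 24 h: 9.15 DD/day.
Duration = 154 / 9.15 = 16.831 ≈ 16.8 days.

16.8 days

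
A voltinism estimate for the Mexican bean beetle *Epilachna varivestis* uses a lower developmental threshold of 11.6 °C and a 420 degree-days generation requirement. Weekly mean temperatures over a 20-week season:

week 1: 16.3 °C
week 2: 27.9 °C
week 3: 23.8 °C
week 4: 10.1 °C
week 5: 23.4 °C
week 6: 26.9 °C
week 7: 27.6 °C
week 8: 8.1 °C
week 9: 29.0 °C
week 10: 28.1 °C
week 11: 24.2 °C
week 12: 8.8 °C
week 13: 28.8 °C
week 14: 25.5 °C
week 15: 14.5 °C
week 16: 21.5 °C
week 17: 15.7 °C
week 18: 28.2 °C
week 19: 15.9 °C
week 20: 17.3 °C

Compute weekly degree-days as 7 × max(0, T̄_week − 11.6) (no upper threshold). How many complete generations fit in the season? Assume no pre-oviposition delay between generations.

Weekly DD (7 × max(0, T̄ − 11.6)): 32.9, 114.1, 85.4, 0.0, 82.6, 107.1, 112.0, 0.0, 121.8, 115.5, 88.2, 0.0, 120.4, 97.3, 20.3, 69.3, 28.7, 116.2, 30.1, 39.9.
Season total = 1381.8 DD.
Complete generations = ⌊1381.8 / 420⌋ = 3.

3 generations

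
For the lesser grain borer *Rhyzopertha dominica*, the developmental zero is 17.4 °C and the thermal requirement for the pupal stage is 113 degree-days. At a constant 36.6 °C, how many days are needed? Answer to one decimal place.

Daily accumulation = 36.6 − 17.4 = 19.2 DD/day.
Duration = 113 / 19.2 = 5.885 ≈ 5.9 days.

5.9 days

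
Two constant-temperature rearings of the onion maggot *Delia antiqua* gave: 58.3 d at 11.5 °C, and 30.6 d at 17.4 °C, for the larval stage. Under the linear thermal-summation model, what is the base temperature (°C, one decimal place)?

Linear rate model ⇒ the product D·(T − T_b) is constant across temperatures.
58.3·(11.5 − T_b) = 30.6·(17.4 − T_b)
T_b = (58.3·11.5 − 30.6·17.4) / (58.3 − 30.6) = 138.01 / 27.7 = 4.982 °C ≈ 5.0 °C.

5.0 °C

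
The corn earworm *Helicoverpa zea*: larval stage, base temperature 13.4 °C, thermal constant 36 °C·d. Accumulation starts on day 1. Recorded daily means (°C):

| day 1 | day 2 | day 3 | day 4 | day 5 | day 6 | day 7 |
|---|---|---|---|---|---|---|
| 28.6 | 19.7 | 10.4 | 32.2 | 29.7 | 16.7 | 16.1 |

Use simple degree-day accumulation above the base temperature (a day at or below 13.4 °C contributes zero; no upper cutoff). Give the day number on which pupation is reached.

day 4

Daily DD above 13.4 °C: 15.2, 6.3, 0.0, 18.8, 16.3, 3.3, 2.7.
Cumulative: 15.2, 21.5, 21.5, 40.3, 56.6, 59.9, 62.6.
The total first reaches 36 DD on day 4.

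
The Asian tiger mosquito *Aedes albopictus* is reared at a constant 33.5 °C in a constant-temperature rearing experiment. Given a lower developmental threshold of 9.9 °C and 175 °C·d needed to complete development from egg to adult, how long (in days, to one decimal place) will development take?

7.4 days

Daily accumulation = 33.5 − 9.9 = 23.6 DD/day.
Duration = 175 / 23.6 = 7.415 ≈ 7.4 days.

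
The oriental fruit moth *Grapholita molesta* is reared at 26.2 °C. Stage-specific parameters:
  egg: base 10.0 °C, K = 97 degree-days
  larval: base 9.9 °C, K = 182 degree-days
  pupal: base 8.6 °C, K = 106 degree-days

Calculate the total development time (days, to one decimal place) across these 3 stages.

egg: 97 / (26.2 − 10.0) = 97 / 16.2 = 5.988 d.
larval: 182 / (26.2 − 9.9) = 182 / 16.3 = 11.166 d.
pupal: 106 / (26.2 − 8.6) = 106 / 17.6 = 6.023 d.
Sum = 23.176 ≈ 23.2 days.

23.2 days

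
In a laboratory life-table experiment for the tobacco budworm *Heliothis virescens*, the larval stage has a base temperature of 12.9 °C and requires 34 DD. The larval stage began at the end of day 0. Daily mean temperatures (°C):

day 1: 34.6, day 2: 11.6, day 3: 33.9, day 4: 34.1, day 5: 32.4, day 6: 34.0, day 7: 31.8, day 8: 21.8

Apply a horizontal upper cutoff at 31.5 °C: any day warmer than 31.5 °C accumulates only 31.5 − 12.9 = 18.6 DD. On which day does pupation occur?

day 3

Daily DD above 12.9 °C (capped at 18.6): 18.6, 0.0, 18.6, 18.6, 18.6, 18.6, 18.6, 8.9.
Cumulative: 18.6, 18.6, 37.2, 55.8, 74.4, 93.0, 111.6, 120.5.
The total first reaches 34 DD on day 3.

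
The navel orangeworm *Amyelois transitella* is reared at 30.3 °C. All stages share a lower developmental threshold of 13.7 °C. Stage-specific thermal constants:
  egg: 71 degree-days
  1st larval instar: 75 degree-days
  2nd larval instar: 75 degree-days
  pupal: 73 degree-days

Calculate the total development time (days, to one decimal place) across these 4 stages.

17.7 days

Daily accumulation at 30.3 °C = 30.3 − 13.7 = 16.6 DD/day.
Total K = 71 + 75 + 75 + 73 = 294 DD.
Total duration = 294 / 16.6 = 17.711 ≈ 17.7 days.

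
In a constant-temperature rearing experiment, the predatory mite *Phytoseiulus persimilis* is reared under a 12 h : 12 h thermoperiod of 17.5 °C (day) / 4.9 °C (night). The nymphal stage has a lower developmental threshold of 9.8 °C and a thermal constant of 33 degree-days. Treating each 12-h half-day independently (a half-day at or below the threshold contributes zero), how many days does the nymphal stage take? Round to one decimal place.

8.6 days

Day half: max(0, 17.5 − 9.8) × 0.5 = 7.7 × 0.5 = 3.85 DD.
Night half: max(0, 4.9 − 9.8) × 0.5 = 0.0 × 0.5 = 0.00 DD.
Per 24 h: 3.85 DD/day.
Duration = 33 / 3.85 = 8.571 ≈ 8.6 days.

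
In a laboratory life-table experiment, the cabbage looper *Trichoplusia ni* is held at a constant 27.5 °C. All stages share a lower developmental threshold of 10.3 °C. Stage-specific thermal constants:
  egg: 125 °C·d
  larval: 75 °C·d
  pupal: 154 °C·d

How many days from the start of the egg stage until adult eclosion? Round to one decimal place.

Daily accumulation at 27.5 °C = 27.5 − 10.3 = 17.2 DD/day.
Total K = 125 + 75 + 154 = 354 DD.
Total duration = 354 / 17.2 = 20.581 ≈ 20.6 days.

20.6 days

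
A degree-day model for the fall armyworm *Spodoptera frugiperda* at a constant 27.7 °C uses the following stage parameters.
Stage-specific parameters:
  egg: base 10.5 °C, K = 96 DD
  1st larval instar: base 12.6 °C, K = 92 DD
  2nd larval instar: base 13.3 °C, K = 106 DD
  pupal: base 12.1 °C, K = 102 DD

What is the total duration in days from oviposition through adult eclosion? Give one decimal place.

egg: 96 / (27.7 − 10.5) = 96 / 17.2 = 5.581 d.
1st larval instar: 92 / (27.7 − 12.6) = 92 / 15.1 = 6.093 d.
2nd larval instar: 106 / (27.7 − 13.3) = 106 / 14.4 = 7.361 d.
pupal: 102 / (27.7 − 12.1) = 102 / 15.6 = 6.538 d.
Sum = 25.574 ≈ 25.6 days.

25.6 days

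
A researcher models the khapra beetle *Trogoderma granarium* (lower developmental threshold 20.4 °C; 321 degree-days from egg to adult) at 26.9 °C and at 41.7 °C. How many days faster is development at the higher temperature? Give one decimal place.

34.3 days

At 26.9 °C: 321 / (26.9 − 20.4) = 321 / 6.5 = 49.385 d.
At 41.7 °C: 321 / (41.7 − 20.4) = 321 / 21.3 = 15.070 d.
Difference = |49.385 − 15.070| = 34.314 ≈ 34.3 days.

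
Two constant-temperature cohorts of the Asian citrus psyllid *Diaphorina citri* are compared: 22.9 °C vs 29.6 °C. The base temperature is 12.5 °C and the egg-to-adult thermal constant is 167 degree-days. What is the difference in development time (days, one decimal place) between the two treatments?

6.3 days

At 22.9 °C: 167 / (22.9 − 12.5) = 167 / 10.4 = 16.058 d.
At 29.6 °C: 167 / (29.6 − 12.5) = 167 / 17.1 = 9.766 d.
Difference = |16.058 − 9.766| = 6.292 ≈ 6.3 days.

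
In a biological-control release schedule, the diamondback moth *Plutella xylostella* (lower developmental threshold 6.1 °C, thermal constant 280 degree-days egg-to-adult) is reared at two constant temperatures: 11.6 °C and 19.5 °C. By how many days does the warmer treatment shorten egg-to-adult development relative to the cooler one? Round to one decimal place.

30.0 days

At 11.6 °C: 280 / (11.6 − 6.1) = 280 / 5.5 = 50.909 d.
At 19.5 °C: 280 / (19.5 − 6.1) = 280 / 13.4 = 20.896 d.
Difference = |50.909 − 20.896| = 30.014 ≈ 30.0 days.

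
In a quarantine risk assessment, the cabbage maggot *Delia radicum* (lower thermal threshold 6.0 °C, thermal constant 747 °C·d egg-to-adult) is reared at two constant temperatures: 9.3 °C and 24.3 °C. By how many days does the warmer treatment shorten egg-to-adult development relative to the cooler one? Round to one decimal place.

185.5 days

At 9.3 °C: 747 / (9.3 − 6.0) = 747 / 3.3 = 226.364 d.
At 24.3 °C: 747 / (24.3 − 6.0) = 747 / 18.3 = 40.820 d.
Difference = |226.364 − 40.820| = 185.544 ≈ 185.5 days.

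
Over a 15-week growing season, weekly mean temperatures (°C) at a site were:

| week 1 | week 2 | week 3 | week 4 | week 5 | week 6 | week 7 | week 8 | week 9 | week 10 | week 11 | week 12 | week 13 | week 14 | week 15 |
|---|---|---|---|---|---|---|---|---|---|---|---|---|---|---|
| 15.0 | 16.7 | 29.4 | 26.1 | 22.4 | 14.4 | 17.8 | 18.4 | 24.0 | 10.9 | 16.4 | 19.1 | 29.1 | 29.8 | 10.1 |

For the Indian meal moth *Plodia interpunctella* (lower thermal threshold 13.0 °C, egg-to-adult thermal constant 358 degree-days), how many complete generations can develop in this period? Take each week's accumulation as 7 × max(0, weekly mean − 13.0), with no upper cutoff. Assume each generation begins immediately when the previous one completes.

Weekly DD (7 × max(0, T̄ − 13.0)): 14.0, 25.9, 114.8, 91.7, 65.8, 9.8, 33.6, 37.8, 77.0, 0.0, 23.8, 42.7, 112.7, 117.6, 0.0.
Season total = 767.2 DD.
Complete generations = ⌊767.2 / 358⌋ = 2.

2 generations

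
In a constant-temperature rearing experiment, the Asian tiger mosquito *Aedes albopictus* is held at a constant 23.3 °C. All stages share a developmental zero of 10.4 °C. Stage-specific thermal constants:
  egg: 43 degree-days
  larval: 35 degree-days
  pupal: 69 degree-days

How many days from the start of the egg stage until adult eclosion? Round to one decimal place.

11.4 days

Daily accumulation at 23.3 °C = 23.3 − 10.4 = 12.9 DD/day.
Total K = 43 + 35 + 69 = 147 DD.
Total duration = 147 / 12.9 = 11.395 ≈ 11.4 days.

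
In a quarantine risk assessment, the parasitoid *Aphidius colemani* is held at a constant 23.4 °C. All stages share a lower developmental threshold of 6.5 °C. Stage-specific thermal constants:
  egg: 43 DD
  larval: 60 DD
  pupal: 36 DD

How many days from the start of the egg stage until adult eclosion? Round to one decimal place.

Daily accumulation at 23.4 °C = 23.4 − 6.5 = 16.9 DD/day.
Total K = 43 + 60 + 36 = 139 DD.
Total duration = 139 / 16.9 = 8.225 ≈ 8.2 days.

8.2 days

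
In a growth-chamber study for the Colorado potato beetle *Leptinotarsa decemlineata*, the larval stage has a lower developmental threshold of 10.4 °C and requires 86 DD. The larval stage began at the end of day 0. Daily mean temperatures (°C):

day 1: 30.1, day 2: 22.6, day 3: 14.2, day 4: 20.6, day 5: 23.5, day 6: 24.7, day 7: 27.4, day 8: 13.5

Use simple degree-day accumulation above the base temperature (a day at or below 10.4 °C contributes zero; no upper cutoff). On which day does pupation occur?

day 7

Daily DD above 10.4 °C: 19.7, 12.2, 3.8, 10.2, 13.1, 14.3, 17.0, 3.1.
Cumulative: 19.7, 31.9, 35.7, 45.9, 59.0, 73.3, 90.3, 93.4.
The total first reaches 86 DD on day 7.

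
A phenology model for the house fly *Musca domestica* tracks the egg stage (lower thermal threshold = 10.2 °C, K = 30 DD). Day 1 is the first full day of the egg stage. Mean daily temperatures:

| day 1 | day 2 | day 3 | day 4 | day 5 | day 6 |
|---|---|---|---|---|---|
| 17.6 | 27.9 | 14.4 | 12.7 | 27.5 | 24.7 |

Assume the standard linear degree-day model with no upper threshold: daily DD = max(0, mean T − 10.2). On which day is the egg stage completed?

day 4

Daily DD above 10.2 °C: 7.4, 17.7, 4.2, 2.5, 17.3, 14.5.
Cumulative: 7.4, 25.1, 29.3, 31.8, 49.1, 63.6.
The total first reaches 30 DD on day 4.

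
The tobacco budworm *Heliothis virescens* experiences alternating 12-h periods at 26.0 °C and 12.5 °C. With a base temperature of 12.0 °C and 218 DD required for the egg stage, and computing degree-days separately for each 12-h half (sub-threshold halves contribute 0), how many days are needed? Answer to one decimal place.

Day half: max(0, 26.0 − 12.0) × 0.5 = 14.0 × 0.5 = 7.00 DD.
Night half: max(0, 12.5 − 12.0) × 0.5 = 0.5 × 0.5 = 0.25 DD.
Per 24 h: 7.25 DD/day.
Duration = 218 / 7.25 = 30.069 ≈ 30.1 days.

30.1 days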